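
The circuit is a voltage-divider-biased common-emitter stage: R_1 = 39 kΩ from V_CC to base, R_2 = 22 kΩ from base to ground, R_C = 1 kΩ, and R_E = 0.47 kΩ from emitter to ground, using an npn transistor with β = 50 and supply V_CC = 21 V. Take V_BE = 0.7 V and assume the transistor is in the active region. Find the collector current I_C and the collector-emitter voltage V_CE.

Thevenize the base divider: V_Th = V_CC·R_2/(R_1+R_2) = 21×22/61 = 7.57 V, R_Th = R_1‖R_2 = 14.1 kΩ.
Base-emitter loop: V_Th = I_B·R_Th + V_BE + (β+1)I_B·R_E, so I_B = (7.57 − 0.7) / (14.1 + 51×0.47) = 0.181 mA.
I_C = β·I_B = 50×0.181 = 9.04 mA, and I_E = (β+1)I_B = 9.22 mA.
V_CE = V_CC − I_C·R_C − I_E·R_E = 21 − 9.04×1 − 9.22×0.47 = 7.63 V.
V_CE = 7.63 V > 0.2 V confirms active-region operation.

I_C ≈ 9 mA, V_CE ≈ 7.6 V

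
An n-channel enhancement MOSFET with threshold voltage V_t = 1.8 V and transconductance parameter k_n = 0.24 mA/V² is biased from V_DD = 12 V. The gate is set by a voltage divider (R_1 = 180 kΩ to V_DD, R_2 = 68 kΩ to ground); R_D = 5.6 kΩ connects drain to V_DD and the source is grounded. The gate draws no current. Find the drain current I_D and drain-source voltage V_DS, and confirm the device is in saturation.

I_D ≈ 0.27 mA, V_DS ≈ 11 V

V_G = V_DD·R_2/(R_1+R_2) = 12×68/248 = 3.29 V. With the source grounded, V_GS = V_G = 3.29 V.
Assume saturation: I_D = (k_n/2)(V_GS − V_t)² = (0.24/2)×(3.29 − 1.8)² = 0.12×1.49² = 0.267 mA.
V_DS = V_DD − I_D·R_D = 12 − 0.267×5.6 = 10.5 V.
Saturation requires V_DS ≥ V_GS − V_t = 1.49 V; 10.5 ≥ 1.49 ✓.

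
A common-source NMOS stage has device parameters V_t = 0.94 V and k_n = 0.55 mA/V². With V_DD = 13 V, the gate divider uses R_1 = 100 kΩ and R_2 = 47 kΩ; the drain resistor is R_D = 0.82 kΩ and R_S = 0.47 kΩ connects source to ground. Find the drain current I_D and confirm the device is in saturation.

V_G = V_DD·R_2/(R_1+R_2) = 13×47/147 = 4.16 V.
Assume saturation: I_D = (k_n/2)(V_GS − V_t)² with V_GS = V_G − I_D·R_S = 4.16 − 0.47·I_D.
Substituting gives 0.0607·I_D² − 1.83·I_D + 2.85 = 0, with roots I_D = 1.64 or 28.5 mA.
The root I_D = 28.5 mA gives V_GS = -9.24 V ≤ V_t, so take I_D = 1.64 mA.
Then V_GS = 3.38 V and V_DS = V_DD − I_D(R_D+R_S) = 13 − 1.64×1.29 = 10.9 V.
Saturation requires V_DS ≥ V_GS − V_t = 2.44 V; 10.9 ≥ 2.44 ✓.

I_D ≈ 1.6 mA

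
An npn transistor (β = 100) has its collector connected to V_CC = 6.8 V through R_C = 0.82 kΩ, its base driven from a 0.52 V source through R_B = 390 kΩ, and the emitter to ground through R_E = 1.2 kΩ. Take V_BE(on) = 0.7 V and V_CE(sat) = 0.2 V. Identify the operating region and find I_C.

V_BB = 0.52 V ≤ V_BE(on) = 0.7 V, so the base-emitter junction is not forward biased.
The transistor is in cutoff: I_B = I_C = 0.

cutoff; I_C ≈ 0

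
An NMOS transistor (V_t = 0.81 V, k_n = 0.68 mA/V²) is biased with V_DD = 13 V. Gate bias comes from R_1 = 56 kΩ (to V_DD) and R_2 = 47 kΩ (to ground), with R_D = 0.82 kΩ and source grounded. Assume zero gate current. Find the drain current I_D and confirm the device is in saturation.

V_G = V_DD·R_2/(R_1+R_2) = 13×47/103 = 5.93 V. With the source grounded, V_GS = V_G = 5.93 V.
Assume saturation: I_D = (k_n/2)(V_GS − V_t)² = (0.68/2)×(5.93 − 0.81)² = 0.34×5.12² = 8.92 mA.
V_DS = V_DD − I_D·R_D = 13 − 8.92×0.82 = 5.69 V.
Saturation requires V_DS ≥ V_GS − V_t = 5.12 V; 5.69 ≥ 5.12 ✓.

I_D ≈ 8.9 mA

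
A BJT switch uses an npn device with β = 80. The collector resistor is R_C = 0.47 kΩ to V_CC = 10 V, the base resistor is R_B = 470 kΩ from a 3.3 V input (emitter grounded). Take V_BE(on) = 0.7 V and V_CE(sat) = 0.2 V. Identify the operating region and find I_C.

active; I_C ≈ 0.44 mA

Assume active. Base-emitter loop: I_B = (V_BB − V_BE)/R_B = (3.3 − 0.7)/470 = 0.00553 mA.
I_C = β·I_B = 80×0.00553 = 0.443 mA.
V_CE = V_CC − I_C·R_C = 10 − 0.443×0.47 = 9.79 V > V_CE(sat), so the active-region assumption holds.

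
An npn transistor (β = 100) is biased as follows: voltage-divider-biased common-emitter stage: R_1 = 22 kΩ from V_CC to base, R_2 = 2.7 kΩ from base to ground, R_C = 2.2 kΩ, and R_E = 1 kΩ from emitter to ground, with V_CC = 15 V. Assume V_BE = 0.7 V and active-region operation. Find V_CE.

V_CE ≈ 12 V

Thevenize the base divider: V_Th = V_CC·R_2/(R_1+R_2) = 15×2.7/24.7 = 1.64 V, R_Th = R_1‖R_2 = 2.4 kΩ.
Base-emitter loop: V_Th = I_B·R_Th + V_BE + (β+1)I_B·R_E, so I_B = (1.64 − 0.7) / (2.4 + 101×1) = 0.00909 mA.
I_C = β·I_B = 100×0.00909 = 0.909 mA, and I_E = (β+1)I_B = 0.918 mA.
V_CE = V_CC − I_C·R_C − I_E·R_E = 15 − 0.909×2.2 − 0.918×1 = 12.1 V.
V_CE = 12.1 V > 0.2 V confirms active-region operation.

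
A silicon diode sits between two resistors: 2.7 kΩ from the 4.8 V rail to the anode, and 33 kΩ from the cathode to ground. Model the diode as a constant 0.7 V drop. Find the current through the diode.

I ≈ 0.11 mA

The two resistors are in series with the diode, so KVL gives 4.8 = I·2.7 + 0.7 + I·33.
I = (4.8 − 0.7) / (2.7 + 33) kΩ = 4.1 / 35.7 = 0.115 mA.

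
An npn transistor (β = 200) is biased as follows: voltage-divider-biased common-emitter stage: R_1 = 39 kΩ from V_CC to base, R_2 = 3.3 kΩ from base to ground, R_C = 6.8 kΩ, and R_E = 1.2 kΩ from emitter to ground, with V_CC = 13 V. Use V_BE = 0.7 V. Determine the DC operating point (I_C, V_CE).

I_C ≈ 0.26 mA, V_CE ≈ 11 V

Thevenize the base divider: V_Th = V_CC·R_2/(R_1+R_2) = 13×3.3/42.3 = 1.01 V, R_Th = R_1‖R_2 = 3.04 kΩ.
Base-emitter loop: V_Th = I_B·R_Th + V_BE + (β+1)I_B·R_E, so I_B = (1.01 − 0.7) / (3.04 + 201×1.2) = 0.00129 mA.
I_C = β·I_B = 200×0.00129 = 0.257 mA, and I_E = (β+1)I_B = 0.259 mA.
V_CE = V_CC − I_C·R_C − I_E·R_E = 13 − 0.257×6.8 − 0.259×1.2 = 10.9 V.
V_CE = 10.9 V > 0.2 V confirms active-region operation.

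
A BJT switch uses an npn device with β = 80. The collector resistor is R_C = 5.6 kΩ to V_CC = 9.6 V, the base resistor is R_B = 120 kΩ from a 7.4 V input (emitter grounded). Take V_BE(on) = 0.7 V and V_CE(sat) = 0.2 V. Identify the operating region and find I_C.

saturation; I_C ≈ 1.7 mA

Assume active: I_B = (7.4 − 0.7)/120 = 0.0558 mA, giving I_C = β·I_B = 4.47 mA.
But then V_CE = 9.6 − 4.47×5.6 = -15.4 V < V_CE(sat) = 0.2 V — impossible in the active region.
So the transistor is saturated. With V_CE = 0.2 V, I_C = (V_CC − 0.2)/R_C = 9.4/5.6 = 1.68 mA.
Check: β·I_B = 4.47 mA > I_C = 1.68 mA, confirming saturation.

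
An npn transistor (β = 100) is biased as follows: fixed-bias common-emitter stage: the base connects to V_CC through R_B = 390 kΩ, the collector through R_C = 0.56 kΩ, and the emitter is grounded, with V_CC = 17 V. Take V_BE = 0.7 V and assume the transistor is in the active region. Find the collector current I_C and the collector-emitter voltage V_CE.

Base loop: V_CC = I_B·R_B + V_BE, so I_B = (17 − 0.7)/390 kΩ = 0.0418 mA.
In the active region I_C = β·I_B = 100 × 0.0418 = 4.18 mA.
Collector loop: V_CE = V_CC − I_C·R_C = 17 − 4.18×0.56 = 14.7 V.
Since V_CE = 14.7 V > V_CE(sat) ≈ 0.2 V, the transistor is in the active region as assumed.

I_C ≈ 4.2 mA, V_CE ≈ 15 V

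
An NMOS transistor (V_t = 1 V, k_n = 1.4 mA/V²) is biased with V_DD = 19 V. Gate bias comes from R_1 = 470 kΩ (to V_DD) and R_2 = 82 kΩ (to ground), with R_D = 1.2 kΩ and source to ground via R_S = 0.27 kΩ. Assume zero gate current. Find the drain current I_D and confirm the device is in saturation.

I_D ≈ 1.4 mA

V_G = V_DD·R_2/(R_1+R_2) = 19×82/552 = 2.82 V.
Assume saturation: I_D = (k_n/2)(V_GS − V_t)² with V_GS = V_G − I_D·R_S = 2.82 − 0.27·I_D.
Substituting gives 0.051·I_D² − 1.69·I_D + 2.32 = 0, with roots I_D = 1.44 or 31.7 mA.
The root I_D = 31.7 mA gives V_GS = -5.72 V ≤ V_t, so take I_D = 1.44 mA.
Then V_GS = 2.43 V and V_DS = V_DD − I_D(R_D+R_S) = 19 − 1.44×1.47 = 16.9 V.
Saturation requires V_DS ≥ V_GS − V_t = 1.43 V; 16.9 ≥ 1.43 ✓.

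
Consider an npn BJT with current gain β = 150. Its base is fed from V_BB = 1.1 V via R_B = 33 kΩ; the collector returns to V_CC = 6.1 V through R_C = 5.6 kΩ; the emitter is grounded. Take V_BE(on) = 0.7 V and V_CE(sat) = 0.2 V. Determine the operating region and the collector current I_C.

Assume active: I_B = (1.1 − 0.7)/33 = 0.0121 mA, giving I_C = β·I_B = 1.82 mA.
But then V_CE = 6.1 − 1.82×5.6 = -4.08 V < V_CE(sat) = 0.2 V — impossible in the active region.
So the transistor is saturated. With V_CE = 0.2 V, I_C = (V_CC − 0.2)/R_C = 5.9/5.6 = 1.05 mA.
Check: β·I_B = 1.82 mA > I_C = 1.05 mA, confirming saturation.

saturation; I_C ≈ 1.1 mA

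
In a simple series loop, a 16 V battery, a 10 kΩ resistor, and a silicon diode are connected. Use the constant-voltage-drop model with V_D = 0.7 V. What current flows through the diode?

I ≈ 1.5 mA

KVL around the loop: 16 = V_D + I·R = 0.7 + I × 10 kΩ.
So I = (16 − 0.7) / 10 kΩ = 15.3 / 10 = 1.53 mA.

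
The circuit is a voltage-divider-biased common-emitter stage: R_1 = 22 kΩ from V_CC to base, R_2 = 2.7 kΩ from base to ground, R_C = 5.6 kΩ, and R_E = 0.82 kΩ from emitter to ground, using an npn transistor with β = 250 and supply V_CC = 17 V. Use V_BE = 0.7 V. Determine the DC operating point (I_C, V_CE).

Thevenize the base divider: V_Th = V_CC·R_2/(R_1+R_2) = 17×2.7/24.7 = 1.86 V, R_Th = R_1‖R_2 = 2.4 kΩ.
Base-emitter loop: V_Th = I_B·R_Th + V_BE + (β+1)I_B·R_E, so I_B = (1.86 − 0.7) / (2.4 + 251×0.82) = 0.00556 mA.
I_C = β·I_B = 250×0.00556 = 1.39 mA, and I_E = (β+1)I_B = 1.4 mA.
V_CE = V_CC − I_C·R_C − I_E·R_E = 17 − 1.39×5.6 − 1.4×0.82 = 8.07 V.
V_CE = 8.07 V > 0.2 V confirms active-region operation.

I_C ≈ 1.4 mA, V_CE ≈ 8.1 V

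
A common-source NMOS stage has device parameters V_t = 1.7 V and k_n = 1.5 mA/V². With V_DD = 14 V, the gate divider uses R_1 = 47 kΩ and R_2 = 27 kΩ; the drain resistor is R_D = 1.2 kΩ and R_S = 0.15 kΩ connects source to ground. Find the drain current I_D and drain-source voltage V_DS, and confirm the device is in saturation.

I_D ≈ 5.2 mA, V_DS ≈ 7 V

V_G = V_DD·R_2/(R_1+R_2) = 14×27/74 = 5.11 V.
Assume saturation: I_D = (k_n/2)(V_GS − V_t)² with V_GS = V_G − I_D·R_S = 5.11 − 0.15·I_D.
Substituting gives 0.0169·I_D² − 1.77·I_D + 8.71 = 0, with roots I_D = 5.19 or 99.5 mA.
The root I_D = 99.5 mA gives V_GS = -9.82 V ≤ V_t, so take I_D = 5.19 mA.
Then V_GS = 4.33 V and V_DS = V_DD − I_D(R_D+R_S) = 14 − 5.19×1.35 = 7 V.
Saturation requires V_DS ≥ V_GS − V_t = 2.63 V; 7 ≥ 2.63 ✓.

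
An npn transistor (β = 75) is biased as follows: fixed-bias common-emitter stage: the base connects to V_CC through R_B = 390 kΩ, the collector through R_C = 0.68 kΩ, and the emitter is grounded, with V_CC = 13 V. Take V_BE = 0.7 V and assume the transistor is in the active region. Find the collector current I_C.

Base loop: V_CC = I_B·R_B + V_BE, so I_B = (13 − 0.7)/390 kΩ = 0.0315 mA.
In the active region I_C = β·I_B = 75 × 0.0315 = 2.37 mA.
Collector loop: V_CE = V_CC − I_C·R_C = 13 − 2.37×0.68 = 11.4 V.
Since V_CE = 11.4 V > V_CE(sat) ≈ 0.2 V, the transistor is in the active region as assumed.

I_C ≈ 2.4 mA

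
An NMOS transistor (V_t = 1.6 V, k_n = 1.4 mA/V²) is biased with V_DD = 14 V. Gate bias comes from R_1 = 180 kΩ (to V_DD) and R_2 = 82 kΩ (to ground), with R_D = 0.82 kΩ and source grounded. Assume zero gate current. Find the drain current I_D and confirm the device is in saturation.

V_G = V_DD·R_2/(R_1+R_2) = 14×82/262 = 4.38 V. With the source grounded, V_GS = V_G = 4.38 V.
Assume saturation: I_D = (k_n/2)(V_GS − V_t)² = (1.4/2)×(4.38 − 1.6)² = 0.7×2.78² = 5.42 mA.
V_DS = V_DD − I_D·R_D = 14 − 5.42×0.82 = 9.56 V.
Saturation requires V_DS ≥ V_GS − V_t = 2.78 V; 9.56 ≥ 2.78 ✓.

I_D ≈ 5.4 mA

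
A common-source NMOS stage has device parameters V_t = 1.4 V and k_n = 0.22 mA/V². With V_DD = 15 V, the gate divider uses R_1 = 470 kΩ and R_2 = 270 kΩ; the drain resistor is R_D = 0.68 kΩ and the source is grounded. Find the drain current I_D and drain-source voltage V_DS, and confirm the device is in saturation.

V_G = V_DD·R_2/(R_1+R_2) = 15×270/740 = 5.47 V. With the source grounded, V_GS = V_G = 5.47 V.
Assume saturation: I_D = (k_n/2)(V_GS − V_t)² = (0.22/2)×(5.47 − 1.4)² = 0.11×4.07² = 1.82 mA.
V_DS = V_DD − I_D·R_D = 15 − 1.82×0.68 = 13.8 V.
Saturation requires V_DS ≥ V_GS − V_t = 4.07 V; 13.8 ≥ 4.07 ✓.

I_D ≈ 1.8 mA, V_DS ≈ 14 V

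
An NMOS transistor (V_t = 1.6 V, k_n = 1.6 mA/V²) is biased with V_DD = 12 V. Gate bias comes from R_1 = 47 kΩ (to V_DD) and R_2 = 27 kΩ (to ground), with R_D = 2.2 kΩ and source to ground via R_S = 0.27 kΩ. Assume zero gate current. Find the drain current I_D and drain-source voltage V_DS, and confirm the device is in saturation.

V_G = V_DD·R_2/(R_1+R_2) = 12×27/74 = 4.38 V.
Assume saturation: I_D = (k_n/2)(V_GS − V_t)² with V_GS = V_G − I_D·R_S = 4.38 − 0.27·I_D.
Substituting gives 0.0583·I_D² − 2.2·I_D + 6.18 = 0, with roots I_D = 3.05 or 34.7 mA.
The root I_D = 34.7 mA gives V_GS = -4.98 V ≤ V_t, so take I_D = 3.05 mA.
Then V_GS = 3.55 V and V_DS = V_DD − I_D(R_D+R_S) = 12 − 3.05×2.47 = 4.46 V.
Saturation requires V_DS ≥ V_GS − V_t = 1.95 V; 4.46 ≥ 1.95 ✓.

I_D ≈ 3.1 mA, V_DS ≈ 4.5 V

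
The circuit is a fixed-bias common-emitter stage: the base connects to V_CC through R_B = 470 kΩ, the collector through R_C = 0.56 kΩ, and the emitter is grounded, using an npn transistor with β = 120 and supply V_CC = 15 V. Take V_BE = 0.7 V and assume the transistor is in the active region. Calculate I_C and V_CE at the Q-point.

Base loop: V_CC = I_B·R_B + V_BE, so I_B = (15 − 0.7)/470 kΩ = 0.0304 mA.
In the active region I_C = β·I_B = 120 × 0.0304 = 3.65 mA.
Collector loop: V_CE = V_CC − I_C·R_C = 15 − 3.65×0.56 = 13 V.
Since V_CE = 13 V > V_CE(sat) ≈ 0.2 V, the transistor is in the active region as assumed.

I_C ≈ 3.7 mA, V_CE ≈ 13 V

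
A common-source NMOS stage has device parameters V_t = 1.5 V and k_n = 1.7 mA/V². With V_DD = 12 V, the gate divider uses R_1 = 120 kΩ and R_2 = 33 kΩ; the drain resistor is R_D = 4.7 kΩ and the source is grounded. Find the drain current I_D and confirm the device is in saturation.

I_D ≈ 1 mA

V_G = V_DD·R_2/(R_1+R_2) = 12×33/153 = 2.59 V. With the source grounded, V_GS = V_G = 2.59 V.
Assume saturation: I_D = (k_n/2)(V_GS − V_t)² = (1.7/2)×(2.59 − 1.5)² = 0.85×1.09² = 1.01 mA.
V_DS = V_DD − I_D·R_D = 12 − 1.01×4.7 = 7.27 V.
Saturation requires V_DS ≥ V_GS − V_t = 1.09 V; 7.27 ≥ 1.09 ✓.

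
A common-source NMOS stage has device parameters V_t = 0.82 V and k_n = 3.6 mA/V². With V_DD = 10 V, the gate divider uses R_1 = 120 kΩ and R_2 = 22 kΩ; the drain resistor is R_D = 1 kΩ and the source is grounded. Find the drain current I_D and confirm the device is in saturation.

I_D ≈ 0.96 mA

V_G = V_DD·R_2/(R_1+R_2) = 10×22/142 = 1.55 V. With the source grounded, V_GS = V_G = 1.55 V.
Assume saturation: I_D = (k_n/2)(V_GS − V_t)² = (3.6/2)×(1.55 − 0.82)² = 1.8×0.729² = 0.957 mA.
V_DS = V_DD − I_D·R_D = 10 − 0.957×1 = 9.04 V.
Saturation requires V_DS ≥ V_GS − V_t = 0.729 V; 9.04 ≥ 0.729 ✓.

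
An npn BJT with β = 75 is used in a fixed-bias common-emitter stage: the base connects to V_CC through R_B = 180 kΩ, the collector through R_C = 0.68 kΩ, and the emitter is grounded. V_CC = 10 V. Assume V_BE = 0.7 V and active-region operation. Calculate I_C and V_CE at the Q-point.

I_C ≈ 3.9 mA, V_CE ≈ 7.4 V

Base loop: V_CC = I_B·R_B + V_BE, so I_B = (10 − 0.7)/180 kΩ = 0.0517 mA.
In the active region I_C = β·I_B = 75 × 0.0517 = 3.88 mA.
Collector loop: V_CE = V_CC − I_C·R_C = 10 − 3.88×0.68 = 7.36 V.
Since V_CE = 7.36 V > V_CE(sat) ≈ 0.2 V, the transistor is in the active region as assumed.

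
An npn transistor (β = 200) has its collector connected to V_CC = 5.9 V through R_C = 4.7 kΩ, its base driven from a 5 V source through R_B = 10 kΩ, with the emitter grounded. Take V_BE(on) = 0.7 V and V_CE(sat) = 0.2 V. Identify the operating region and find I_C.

saturation; I_C ≈ 1.2 mA

Assume active: I_B = (5 − 0.7)/10 = 0.43 mA, giving I_C = β·I_B = 86 mA.
But then V_CE = 5.9 − 86×4.7 = -398 V < V_CE(sat) = 0.2 V — impossible in the active region.
So the transistor is saturated. With V_CE = 0.2 V, I_C = (V_CC − 0.2)/R_C = 5.7/4.7 = 1.21 mA.
Check: β·I_B = 86 mA > I_C = 1.21 mA, confirming saturation.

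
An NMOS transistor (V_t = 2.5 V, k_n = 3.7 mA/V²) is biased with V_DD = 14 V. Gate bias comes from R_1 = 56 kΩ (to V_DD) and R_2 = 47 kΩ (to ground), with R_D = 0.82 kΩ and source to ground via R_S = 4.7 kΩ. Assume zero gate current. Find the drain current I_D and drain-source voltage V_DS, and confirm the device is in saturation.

V_G = V_DD·R_2/(R_1+R_2) = 14×47/103 = 6.39 V.
Assume saturation: I_D = (k_n/2)(V_GS − V_t)² with V_GS = V_G − I_D·R_S = 6.39 − 4.7·I_D.
Substituting gives 40.9·I_D² − 68.6·I_D + 28 = 0, with roots I_D = 0.697 or 0.982 mA.
The root I_D = 0.982 mA gives V_GS = 1.77 V ≤ V_t, so take I_D = 0.697 mA.
Then V_GS = 3.11 V and V_DS = V_DD − I_D(R_D+R_S) = 14 − 0.697×5.52 = 10.2 V.
Saturation requires V_DS ≥ V_GS − V_t = 0.614 V; 10.2 ≥ 0.614 ✓.

I_D ≈ 0.7 mA, V_DS ≈ 10 V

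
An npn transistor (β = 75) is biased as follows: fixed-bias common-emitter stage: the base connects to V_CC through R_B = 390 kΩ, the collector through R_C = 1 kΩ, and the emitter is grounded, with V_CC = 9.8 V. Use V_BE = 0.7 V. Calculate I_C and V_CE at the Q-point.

Base loop: V_CC = I_B·R_B + V_BE, so I_B = (9.8 − 0.7)/390 kΩ = 0.0233 mA.
In the active region I_C = β·I_B = 75 × 0.0233 = 1.75 mA.
Collector loop: V_CE = V_CC − I_C·R_C = 9.8 − 1.75×1 = 8.05 V.
Since V_CE = 8.05 V > V_CE(sat) ≈ 0.2 V, the transistor is in the active region as assumed.

I_C ≈ 1.8 mA, V_CE ≈ 8.1 V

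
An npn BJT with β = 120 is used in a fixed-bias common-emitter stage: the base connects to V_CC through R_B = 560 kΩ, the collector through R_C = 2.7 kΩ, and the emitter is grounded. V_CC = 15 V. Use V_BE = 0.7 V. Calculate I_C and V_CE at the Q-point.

Base loop: V_CC = I_B·R_B + V_BE, so I_B = (15 − 0.7)/560 kΩ = 0.0255 mA.
In the active region I_C = β·I_B = 120 × 0.0255 = 3.06 mA.
Collector loop: V_CE = V_CC − I_C·R_C = 15 − 3.06×2.7 = 6.73 V.
Since V_CE = 6.73 V > V_CE(sat) ≈ 0.2 V, the transistor is in the active region as assumed.

I_C ≈ 3.1 mA, V_CE ≈ 6.7 V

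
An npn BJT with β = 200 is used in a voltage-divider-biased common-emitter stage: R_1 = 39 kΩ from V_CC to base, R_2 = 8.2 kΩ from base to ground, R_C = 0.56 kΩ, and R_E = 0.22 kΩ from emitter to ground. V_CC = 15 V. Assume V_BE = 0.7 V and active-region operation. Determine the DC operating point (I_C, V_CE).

Thevenize the base divider: V_Th = V_CC·R_2/(R_1+R_2) = 15×8.2/47.2 = 2.61 V, R_Th = R_1‖R_2 = 6.78 kΩ.
Base-emitter loop: V_Th = I_B·R_Th + V_BE + (β+1)I_B·R_E, so I_B = (2.61 − 0.7) / (6.78 + 201×0.22) = 0.0374 mA.
I_C = β·I_B = 200×0.0374 = 7.47 mA, and I_E = (β+1)I_B = 7.51 mA.
V_CE = V_CC − I_C·R_C − I_E·R_E = 15 − 7.47×0.56 − 7.51×0.22 = 9.16 V.
V_CE = 9.16 V > 0.2 V confirms active-region operation.

I_C ≈ 7.5 mA, V_CE ≈ 9.2 V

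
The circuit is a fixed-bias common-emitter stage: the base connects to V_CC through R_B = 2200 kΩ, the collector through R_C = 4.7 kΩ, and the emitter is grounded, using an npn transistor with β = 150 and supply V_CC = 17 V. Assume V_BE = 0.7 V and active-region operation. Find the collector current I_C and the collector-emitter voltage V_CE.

I_C ≈ 1.1 mA, V_CE ≈ 12 V

Base loop: V_CC = I_B·R_B + V_BE, so I_B = (17 − 0.7)/2200 kΩ = 0.00741 mA.
In the active region I_C = β·I_B = 150 × 0.00741 = 1.11 mA.
Collector loop: V_CE = V_CC − I_C·R_C = 17 − 1.11×4.7 = 11.8 V.
Since V_CE = 11.8 V > V_CE(sat) ≈ 0.2 V, the transistor is in the active region as assumed.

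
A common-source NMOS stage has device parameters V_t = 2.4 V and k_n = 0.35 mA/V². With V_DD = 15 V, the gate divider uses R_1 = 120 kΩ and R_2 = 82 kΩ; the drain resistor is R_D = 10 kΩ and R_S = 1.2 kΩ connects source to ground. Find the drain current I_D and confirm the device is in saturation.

V_G = V_DD·R_2/(R_1+R_2) = 15×82/202 = 6.09 V.
Assume saturation: I_D = (k_n/2)(V_GS − V_t)² with V_GS = V_G − I_D·R_S = 6.09 − 1.2·I_D.
Substituting gives 0.252·I_D² − 2.55·I_D + 2.38 = 0, with roots I_D = 1.04 or 9.08 mA.
The root I_D = 9.08 mA gives V_GS = -4.8 V ≤ V_t, so take I_D = 1.04 mA.
Then V_GS = 4.84 V and V_DS = V_DD − I_D(R_D+R_S) = 15 − 1.04×11.2 = 3.34 V.
Saturation requires V_DS ≥ V_GS − V_t = 2.44 V; 3.34 ≥ 2.44 ✓.

I_D ≈ 1 mA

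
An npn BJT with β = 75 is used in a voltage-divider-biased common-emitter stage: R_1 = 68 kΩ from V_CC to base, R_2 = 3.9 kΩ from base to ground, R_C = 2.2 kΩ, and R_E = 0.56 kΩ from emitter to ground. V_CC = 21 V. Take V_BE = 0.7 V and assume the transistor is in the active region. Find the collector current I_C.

Thevenize the base divider: V_Th = V_CC·R_2/(R_1+R_2) = 21×3.9/71.9 = 1.14 V, R_Th = R_1‖R_2 = 3.69 kΩ.
Base-emitter loop: V_Th = I_B·R_Th + V_BE + (β+1)I_B·R_E, so I_B = (1.14 − 0.7) / (3.69 + 76×0.56) = 0.00949 mA.
I_C = β·I_B = 75×0.00949 = 0.712 mA, and I_E = (β+1)I_B = 0.722 mA.
V_CE = V_CC − I_C·R_C − I_E·R_E = 21 − 0.712×2.2 − 0.722×0.56 = 19 V.
V_CE = 19 V > 0.2 V confirms active-region operation.

I_C ≈ 0.71 mA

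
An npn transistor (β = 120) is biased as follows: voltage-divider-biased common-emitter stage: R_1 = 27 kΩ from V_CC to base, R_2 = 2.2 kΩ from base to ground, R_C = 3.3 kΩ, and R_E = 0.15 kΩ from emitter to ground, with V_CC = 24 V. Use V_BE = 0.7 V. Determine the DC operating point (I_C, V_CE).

I_C ≈ 6.6 mA, V_CE ≈ 1.3 V

Thevenize the base divider: V_Th = V_CC·R_2/(R_1+R_2) = 24×2.2/29.2 = 1.81 V, R_Th = R_1‖R_2 = 2.03 kΩ.
Base-emitter loop: V_Th = I_B·R_Th + V_BE + (β+1)I_B·R_E, so I_B = (1.81 − 0.7) / (2.03 + 121×0.15) = 0.0549 mA.
I_C = β·I_B = 120×0.0549 = 6.59 mA, and I_E = (β+1)I_B = 6.64 mA.
V_CE = V_CC − I_C·R_C − I_E·R_E = 24 − 6.59×3.3 − 6.64×0.15 = 1.26 V.
V_CE = 1.26 V > 0.2 V confirms active-region operation.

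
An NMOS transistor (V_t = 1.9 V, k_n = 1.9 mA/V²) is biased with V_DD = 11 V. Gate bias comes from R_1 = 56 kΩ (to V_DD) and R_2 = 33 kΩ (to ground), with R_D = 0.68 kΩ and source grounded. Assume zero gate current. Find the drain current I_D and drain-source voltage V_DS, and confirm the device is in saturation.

V_G = V_DD·R_2/(R_1+R_2) = 11×33/89 = 4.08 V. With the source grounded, V_GS = V_G = 4.08 V.
Assume saturation: I_D = (k_n/2)(V_GS − V_t)² = (1.9/2)×(4.08 − 1.9)² = 0.95×2.18² = 4.51 mA.
V_DS = V_DD − I_D·R_D = 11 − 4.51×0.68 = 7.93 V.
Saturation requires V_DS ≥ V_GS − V_t = 2.18 V; 7.93 ≥ 2.18 ✓.

I_D ≈ 4.5 mA, V_DS ≈ 7.9 V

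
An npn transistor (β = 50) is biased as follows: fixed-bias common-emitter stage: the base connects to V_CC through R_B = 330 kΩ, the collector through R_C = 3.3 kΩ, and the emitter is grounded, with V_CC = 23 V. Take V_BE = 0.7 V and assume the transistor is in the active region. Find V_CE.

Base loop: V_CC = I_B·R_B + V_BE, so I_B = (23 − 0.7)/330 kΩ = 0.0676 mA.
In the active region I_C = β·I_B = 50 × 0.0676 = 3.38 mA.
Collector loop: V_CE = V_CC − I_C·R_C = 23 − 3.38×3.3 = 11.8 V.
Since V_CE = 11.8 V > V_CE(sat) ≈ 0.2 V, the transistor is in the active region as assumed.

V_CE ≈ 12 V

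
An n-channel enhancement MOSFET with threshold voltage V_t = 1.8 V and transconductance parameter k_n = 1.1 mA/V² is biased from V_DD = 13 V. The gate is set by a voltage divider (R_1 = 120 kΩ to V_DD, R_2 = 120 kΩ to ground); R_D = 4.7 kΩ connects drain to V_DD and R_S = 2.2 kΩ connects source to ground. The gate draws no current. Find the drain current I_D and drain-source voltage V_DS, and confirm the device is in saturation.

I_D ≈ 1.4 mA, V_DS ≈ 3.3 V

V_G = V_DD·R_2/(R_1+R_2) = 13×120/240 = 6.5 V.
Assume saturation: I_D = (k_n/2)(V_GS − V_t)² with V_GS = V_G − I_D·R_S = 6.5 − 2.2·I_D.
Substituting gives 2.66·I_D² − 12.4·I_D + 12.1 = 0, with roots I_D = 1.41 or 3.24 mA.
The root I_D = 3.24 mA gives V_GS = -0.627 V ≤ V_t, so take I_D = 1.41 mA.
Then V_GS = 3.4 V and V_DS = V_DD − I_D(R_D+R_S) = 13 − 1.41×6.9 = 3.28 V.
Saturation requires V_DS ≥ V_GS − V_t = 1.6 V; 3.28 ≥ 1.6 ✓.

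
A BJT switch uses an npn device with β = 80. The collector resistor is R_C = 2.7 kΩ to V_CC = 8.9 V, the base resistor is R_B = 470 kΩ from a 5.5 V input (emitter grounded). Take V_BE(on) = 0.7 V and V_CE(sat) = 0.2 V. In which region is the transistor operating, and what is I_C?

Assume active. Base-emitter loop: I_B = (V_BB − V_BE)/R_B = (5.5 − 0.7)/470 = 0.0102 mA.
I_C = β·I_B = 80×0.0102 = 0.817 mA.
V_CE = V_CC − I_C·R_C = 8.9 − 0.817×2.7 = 6.69 V > V_CE(sat), so the active-region assumption holds.

active; I_C ≈ 0.82 mA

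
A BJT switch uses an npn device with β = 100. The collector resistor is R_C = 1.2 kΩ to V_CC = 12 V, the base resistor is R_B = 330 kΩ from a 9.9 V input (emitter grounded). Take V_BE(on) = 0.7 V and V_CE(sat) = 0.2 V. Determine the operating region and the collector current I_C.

Assume active. Base-emitter loop: I_B = (V_BB − V_BE)/R_B = (9.9 − 0.7)/330 = 0.0279 mA.
I_C = β·I_B = 100×0.0279 = 2.79 mA.
V_CE = V_CC − I_C·R_C = 12 − 2.79×1.2 = 8.65 V > V_CE(sat), so the active-region assumption holds.

active; I_C ≈ 2.8 mA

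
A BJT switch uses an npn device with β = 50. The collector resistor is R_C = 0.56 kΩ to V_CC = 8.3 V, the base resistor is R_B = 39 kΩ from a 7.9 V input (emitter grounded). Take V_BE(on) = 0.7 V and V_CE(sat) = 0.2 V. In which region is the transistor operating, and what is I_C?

active; I_C ≈ 9.2 mA

Assume active. Base-emitter loop: I_B = (V_BB − V_BE)/R_B = (7.9 − 0.7)/39 = 0.185 mA.
I_C = β·I_B = 50×0.185 = 9.23 mA.
V_CE = V_CC − I_C·R_C = 8.3 − 9.23×0.56 = 3.13 V > V_CE(sat), so the active-region assumption holds.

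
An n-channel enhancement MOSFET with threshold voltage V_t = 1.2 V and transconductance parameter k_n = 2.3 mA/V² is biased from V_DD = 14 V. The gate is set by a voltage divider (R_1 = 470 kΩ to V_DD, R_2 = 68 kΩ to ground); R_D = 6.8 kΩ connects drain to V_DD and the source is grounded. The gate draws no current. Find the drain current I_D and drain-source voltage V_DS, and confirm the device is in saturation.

V_G = V_DD·R_2/(R_1+R_2) = 14×68/538 = 1.77 V. With the source grounded, V_GS = V_G = 1.77 V.
Assume saturation: I_D = (k_n/2)(V_GS − V_t)² = (2.3/2)×(1.77 − 1.2)² = 1.15×0.57² = 0.373 mA.
V_DS = V_DD − I_D·R_D = 14 − 0.373×6.8 = 11.5 V.
Saturation requires V_DS ≥ V_GS − V_t = 0.57 V; 11.5 ≥ 0.57 ✓.

I_D ≈ 0.37 mA, V_DS ≈ 11 V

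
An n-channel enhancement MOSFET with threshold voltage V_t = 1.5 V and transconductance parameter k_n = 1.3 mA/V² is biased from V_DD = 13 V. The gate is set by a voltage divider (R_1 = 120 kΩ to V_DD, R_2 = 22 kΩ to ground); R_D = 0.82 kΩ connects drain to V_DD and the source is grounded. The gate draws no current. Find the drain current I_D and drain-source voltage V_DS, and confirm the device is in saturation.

I_D ≈ 0.17 mA, V_DS ≈ 13 V

V_G = V_DD·R_2/(R_1+R_2) = 13×22/142 = 2.01 V. With the source grounded, V_GS = V_G = 2.01 V.
Assume saturation: I_D = (k_n/2)(V_GS − V_t)² = (1.3/2)×(2.01 − 1.5)² = 0.65×0.514² = 0.172 mA.
V_DS = V_DD − I_D·R_D = 13 − 0.172×0.82 = 12.9 V.
Saturation requires V_DS ≥ V_GS − V_t = 0.514 V; 12.9 ≥ 0.514 ✓.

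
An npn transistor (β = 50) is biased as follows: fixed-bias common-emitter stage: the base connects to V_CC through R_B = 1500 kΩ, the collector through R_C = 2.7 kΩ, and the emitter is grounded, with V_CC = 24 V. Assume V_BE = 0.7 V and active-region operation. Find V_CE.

V_CE ≈ 22 V

Base loop: V_CC = I_B·R_B + V_BE, so I_B = (24 − 0.7)/1500 kΩ = 0.0155 mA.
In the active region I_C = β·I_B = 50 × 0.0155 = 0.777 mA.
Collector loop: V_CE = V_CC − I_C·R_C = 24 − 0.777×2.7 = 21.9 V.
Since V_CE = 21.9 V > V_CE(sat) ≈ 0.2 V, the transistor is in the active region as assumed.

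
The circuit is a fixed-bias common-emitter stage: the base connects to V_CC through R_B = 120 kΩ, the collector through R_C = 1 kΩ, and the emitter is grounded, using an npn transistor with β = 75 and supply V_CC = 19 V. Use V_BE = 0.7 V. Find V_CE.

V_CE ≈ 7.6 V

Base loop: V_CC = I_B·R_B + V_BE, so I_B = (19 − 0.7)/120 kΩ = 0.152 mA.
In the active region I_C = β·I_B = 75 × 0.152 = 11.4 mA.
Collector loop: V_CE = V_CC − I_C·R_C = 19 − 11.4×1 = 7.56 V.
Since V_CE = 7.56 V > V_CE(sat) ≈ 0.2 V, the transistor is in the active region as assumed.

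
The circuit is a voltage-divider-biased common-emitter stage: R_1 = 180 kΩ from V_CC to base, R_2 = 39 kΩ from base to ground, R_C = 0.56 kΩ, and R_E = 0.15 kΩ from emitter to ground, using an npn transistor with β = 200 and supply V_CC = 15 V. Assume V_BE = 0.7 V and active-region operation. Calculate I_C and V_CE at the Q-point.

I_C ≈ 6.3 mA, V_CE ≈ 10 V

Thevenize the base divider: V_Th = V_CC·R_2/(R_1+R_2) = 15×39/219 = 2.67 V, R_Th = R_1‖R_2 = 32.1 kΩ.
Base-emitter loop: V_Th = I_B·R_Th + V_BE + (β+1)I_B·R_E, so I_B = (2.67 − 0.7) / (32.1 + 201×0.15) = 0.0317 mA.
I_C = β·I_B = 200×0.0317 = 6.34 mA, and I_E = (β+1)I_B = 6.37 mA.
V_CE = V_CC − I_C·R_C − I_E·R_E = 15 − 6.34×0.56 − 6.37×0.15 = 10.5 V.
V_CE = 10.5 V > 0.2 V confirms active-region operation.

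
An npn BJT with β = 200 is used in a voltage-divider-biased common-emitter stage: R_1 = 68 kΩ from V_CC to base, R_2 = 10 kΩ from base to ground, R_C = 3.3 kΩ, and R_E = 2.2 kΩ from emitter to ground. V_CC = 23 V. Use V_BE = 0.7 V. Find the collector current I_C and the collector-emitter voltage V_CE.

I_C ≈ 1 mA, V_CE ≈ 18 V

Thevenize the base divider: V_Th = V_CC·R_2/(R_1+R_2) = 23×10/78 = 2.95 V, R_Th = R_1‖R_2 = 8.72 kΩ.
Base-emitter loop: V_Th = I_B·R_Th + V_BE + (β+1)I_B·R_E, so I_B = (2.95 − 0.7) / (8.72 + 201×2.2) = 0.00499 mA.
I_C = β·I_B = 200×0.00499 = 0.997 mA, and I_E = (β+1)I_B = 1 mA.
V_CE = V_CC − I_C·R_C − I_E·R_E = 23 − 0.997×3.3 − 1×2.2 = 17.5 V.
V_CE = 17.5 V > 0.2 V confirms active-region operation.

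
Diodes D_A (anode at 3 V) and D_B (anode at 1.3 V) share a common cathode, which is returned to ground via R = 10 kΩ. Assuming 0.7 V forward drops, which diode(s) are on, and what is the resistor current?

Assume both conduct. Then node N would need to be at both 3−0.7 = 2.3 V and 1.3−0.7 = 0.6 V, which is impossible.
Assume only D_A conducts: V_N = 3 − 0.7 = 2.3 V, so I_R = 2.3/10 = 0.23 mA.
Check D_B: its anode-to-cathode voltage is 1.3 − 2.3 = -1 V < 0.7 V, so it is off. The assumption is consistent.

Only D_A conducts; I_R ≈ 0.23 mA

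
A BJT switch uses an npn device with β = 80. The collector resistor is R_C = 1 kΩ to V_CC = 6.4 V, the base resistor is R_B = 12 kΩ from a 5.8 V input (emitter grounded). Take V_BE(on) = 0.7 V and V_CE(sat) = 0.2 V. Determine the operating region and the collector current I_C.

Assume active: I_B = (5.8 − 0.7)/12 = 0.425 mA, giving I_C = β·I_B = 34 mA.
But then V_CE = 6.4 − 34×1 = -27.6 V < V_CE(sat) = 0.2 V — impossible in the active region.
So the transistor is saturated. With V_CE = 0.2 V, I_C = (V_CC − 0.2)/R_C = 6.2/1 = 6.2 mA.
Check: β·I_B = 34 mA > I_C = 6.2 mA, confirming saturation.

saturation; I_C ≈ 6.2 mA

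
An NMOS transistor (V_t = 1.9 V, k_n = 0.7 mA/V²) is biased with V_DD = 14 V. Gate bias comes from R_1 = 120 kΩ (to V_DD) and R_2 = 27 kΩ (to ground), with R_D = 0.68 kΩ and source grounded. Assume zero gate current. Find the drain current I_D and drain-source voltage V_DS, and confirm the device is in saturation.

V_G = V_DD·R_2/(R_1+R_2) = 14×27/147 = 2.57 V. With the source grounded, V_GS = V_G = 2.57 V.
Assume saturation: I_D = (k_n/2)(V_GS − V_t)² = (0.7/2)×(2.57 − 1.9)² = 0.35×0.671² = 0.158 mA.
V_DS = V_DD − I_D·R_D = 14 − 0.158×0.68 = 13.9 V.
Saturation requires V_DS ≥ V_GS − V_t = 0.671 V; 13.9 ≥ 0.671 ✓.

I_D ≈ 0.16 mA, V_DS ≈ 14 V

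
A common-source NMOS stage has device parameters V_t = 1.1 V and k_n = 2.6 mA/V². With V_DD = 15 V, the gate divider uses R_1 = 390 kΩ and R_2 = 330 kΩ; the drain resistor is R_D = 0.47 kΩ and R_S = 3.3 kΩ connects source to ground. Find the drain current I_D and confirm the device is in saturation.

V_G = V_DD·R_2/(R_1+R_2) = 15×330/720 = 6.88 V.
Assume saturation: I_D = (k_n/2)(V_GS − V_t)² with V_GS = V_G − I_D·R_S = 6.88 − 3.3·I_D.
Substituting gives 14.2·I_D² − 50.5·I_D + 43.4 = 0, with roots I_D = 1.43 or 2.14 mA.
The root I_D = 2.14 mA gives V_GS = -0.183 V ≤ V_t, so take I_D = 1.43 mA.
Then V_GS = 2.15 V and V_DS = V_DD − I_D(R_D+R_S) = 15 − 1.43×3.77 = 9.6 V.
Saturation requires V_DS ≥ V_GS − V_t = 1.05 V; 9.6 ≥ 1.05 ✓.

I_D ≈ 1.4 mA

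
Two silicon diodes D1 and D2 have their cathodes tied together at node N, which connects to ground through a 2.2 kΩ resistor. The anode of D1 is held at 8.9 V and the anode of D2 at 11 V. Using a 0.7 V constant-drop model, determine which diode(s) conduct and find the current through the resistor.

Assume both conduct. Then node N would need to be at both 8.9−0.7 = 8.2 V and 11−0.7 = 10.3 V, which is impossible.
Assume only D2 conducts: V_N = 11 − 0.7 = 10.3 V, so I_R = 10.3/2.2 = 4.68 mA.
Check D1: its anode-to-cathode voltage is 8.9 − 10.3 = -1.4 V < 0.7 V, so it is off. The assumption is consistent.

Only D2 conducts; I_R ≈ 4.7 mA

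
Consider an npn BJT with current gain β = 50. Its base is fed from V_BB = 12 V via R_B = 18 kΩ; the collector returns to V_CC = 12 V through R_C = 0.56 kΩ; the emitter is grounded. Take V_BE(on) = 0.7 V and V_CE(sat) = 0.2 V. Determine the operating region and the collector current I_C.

saturation; I_C ≈ 21 mA

Assume active: I_B = (12 − 0.7)/18 = 0.628 mA, giving I_C = β·I_B = 31.4 mA.
But then V_CE = 12 − 31.4×0.56 = -5.58 V < V_CE(sat) = 0.2 V — impossible in the active region.
So the transistor is saturated. With V_CE = 0.2 V, I_C = (V_CC − 0.2)/R_C = 11.8/0.56 = 21.1 mA.
Check: β·I_B = 31.4 mA > I_C = 21.1 mA, confirming saturation.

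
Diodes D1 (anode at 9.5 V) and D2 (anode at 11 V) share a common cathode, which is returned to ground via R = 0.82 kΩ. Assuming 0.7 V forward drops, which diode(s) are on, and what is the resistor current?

Only D2 conducts; I_R ≈ 13 mA

Assume both conduct. Then node N would need to be at both 9.5−0.7 = 8.8 V and 11−0.7 = 10.3 V, which is impossible.
Assume only D2 conducts: V_N = 11 − 0.7 = 10.3 V, so I_R = 10.3/0.82 = 12.6 mA.
Check D1: its anode-to-cathode voltage is 9.5 − 10.3 = -0.8 V < 0.7 V, so it is off. The assumption is consistent.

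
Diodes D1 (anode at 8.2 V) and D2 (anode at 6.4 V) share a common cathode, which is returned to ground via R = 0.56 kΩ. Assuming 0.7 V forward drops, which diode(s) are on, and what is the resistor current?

Only D1 conducts; I_R ≈ 13 mA

Assume both conduct. Then node N would need to be at both 8.2−0.7 = 7.5 V and 6.4−0.7 = 5.7 V, which is impossible.
Assume only D1 conducts: V_N = 8.2 − 0.7 = 7.5 V, so I_R = 7.5/0.56 = 13.4 mA.
Check D2: its anode-to-cathode voltage is 6.4 − 7.5 = -1.1 V < 0.7 V, so it is off. The assumption is consistent.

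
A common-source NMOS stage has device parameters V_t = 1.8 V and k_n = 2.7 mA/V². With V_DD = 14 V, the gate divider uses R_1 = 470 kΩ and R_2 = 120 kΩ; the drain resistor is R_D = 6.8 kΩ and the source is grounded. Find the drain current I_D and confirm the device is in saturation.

I_D ≈ 1.5 mA

V_G = V_DD·R_2/(R_1+R_2) = 14×120/590 = 2.85 V. With the source grounded, V_GS = V_G = 2.85 V.
Assume saturation: I_D = (k_n/2)(V_GS − V_t)² = (2.7/2)×(2.85 − 1.8)² = 1.35×1.05² = 1.48 mA.
V_DS = V_DD − I_D·R_D = 14 − 1.48×6.8 = 3.93 V.
Saturation requires V_DS ≥ V_GS − V_t = 1.05 V; 3.93 ≥ 1.05 ✓.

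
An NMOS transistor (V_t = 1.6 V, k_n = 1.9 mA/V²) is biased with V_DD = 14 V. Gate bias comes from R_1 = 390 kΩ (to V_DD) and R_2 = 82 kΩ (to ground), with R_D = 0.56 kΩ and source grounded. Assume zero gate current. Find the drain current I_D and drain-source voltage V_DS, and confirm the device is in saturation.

V_G = V_DD·R_2/(R_1+R_2) = 14×82/472 = 2.43 V. With the source grounded, V_GS = V_G = 2.43 V.
Assume saturation: I_D = (k_n/2)(V_GS − V_t)² = (1.9/2)×(2.43 − 1.6)² = 0.95×0.832² = 0.658 mA.
V_DS = V_DD − I_D·R_D = 14 − 0.658×0.56 = 13.6 V.
Saturation requires V_DS ≥ V_GS − V_t = 0.832 V; 13.6 ≥ 0.832 ✓.

I_D ≈ 0.66 mA, V_DS ≈ 14 V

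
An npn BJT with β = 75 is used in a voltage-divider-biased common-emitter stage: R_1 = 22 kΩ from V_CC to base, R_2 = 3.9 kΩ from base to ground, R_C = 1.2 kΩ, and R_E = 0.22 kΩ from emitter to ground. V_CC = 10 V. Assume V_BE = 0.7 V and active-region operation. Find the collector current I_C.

Thevenize the base divider: V_Th = V_CC·R_2/(R_1+R_2) = 10×3.9/25.9 = 1.51 V, R_Th = R_1‖R_2 = 3.31 kΩ.
Base-emitter loop: V_Th = I_B·R_Th + V_BE + (β+1)I_B·R_E, so I_B = (1.51 − 0.7) / (3.31 + 76×0.22) = 0.0402 mA.
I_C = β·I_B = 75×0.0402 = 3.02 mA, and I_E = (β+1)I_B = 3.06 mA.
V_CE = V_CC − I_C·R_C − I_E·R_E = 10 − 3.02×1.2 − 3.06×0.22 = 5.71 V.
V_CE = 5.71 V > 0.2 V confirms active-region operation.

I_C ≈ 3 mA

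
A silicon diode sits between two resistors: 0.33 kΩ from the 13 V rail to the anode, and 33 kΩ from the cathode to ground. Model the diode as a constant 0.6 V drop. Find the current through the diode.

The two resistors are in series with the diode, so KVL gives 13 = I·0.33 + 0.6 + I·33.
I = (13 − 0.6) / (0.33 + 33) kΩ = 12.4 / 33.3 = 0.372 mA.

I ≈ 0.37 mA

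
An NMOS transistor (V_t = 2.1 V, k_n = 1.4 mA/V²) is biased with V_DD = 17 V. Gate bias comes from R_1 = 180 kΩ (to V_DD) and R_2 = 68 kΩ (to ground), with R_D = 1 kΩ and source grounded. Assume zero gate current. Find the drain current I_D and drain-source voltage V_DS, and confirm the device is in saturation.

V_G = V_DD·R_2/(R_1+R_2) = 17×68/248 = 4.66 V. With the source grounded, V_GS = V_G = 4.66 V.
Assume saturation: I_D = (k_n/2)(V_GS − V_t)² = (1.4/2)×(4.66 − 2.1)² = 0.7×2.56² = 4.59 mA.
V_DS = V_DD − I_D·R_D = 17 − 4.59×1 = 12.4 V.
Saturation requires V_DS ≥ V_GS − V_t = 2.56 V; 12.4 ≥ 2.56 ✓.

I_D ≈ 4.6 mA, V_DS ≈ 12 V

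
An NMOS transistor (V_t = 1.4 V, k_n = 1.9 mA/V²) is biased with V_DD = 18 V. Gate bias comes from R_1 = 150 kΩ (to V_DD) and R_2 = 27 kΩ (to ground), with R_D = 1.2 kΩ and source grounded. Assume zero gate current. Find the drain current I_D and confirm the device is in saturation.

V_G = V_DD·R_2/(R_1+R_2) = 18×27/177 = 2.75 V. With the source grounded, V_GS = V_G = 2.75 V.
Assume saturation: I_D = (k_n/2)(V_GS − V_t)² = (1.9/2)×(2.75 − 1.4)² = 0.95×1.35² = 1.72 mA.
V_DS = V_DD − I_D·R_D = 18 − 1.72×1.2 = 15.9 V.
Saturation requires V_DS ≥ V_GS − V_t = 1.35 V; 15.9 ≥ 1.35 ✓.

I_D ≈ 1.7 mA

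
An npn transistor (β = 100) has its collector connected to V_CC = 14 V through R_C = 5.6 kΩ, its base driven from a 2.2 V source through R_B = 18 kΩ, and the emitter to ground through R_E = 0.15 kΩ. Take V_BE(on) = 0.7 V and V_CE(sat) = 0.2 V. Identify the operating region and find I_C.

saturation; I_C ≈ 2.4 mA

Assume active: I_B = (2.2 − 0.7)/(18 + 101×0.15) = 0.0452 mA, I_C = β·I_B = 4.52 mA.
Then V_CE = 14 − 4.52×5.6 − 4.57×0.15 = -12 V < 0.2 V — the active assumption fails.
Re-solve with V_CE = 0.2 V. KCL at the emitter: V_E/R_E = (V_BB−0.7−V_E)/R_B + (V_CC−0.2−V_E)/R_C, giving V_E = 0.369 V.
I_C = (V_CC − 0.2 − V_E)/R_C = (13.8 − 0.369)/5.6 = 2.4 mA.
Check: I_B = (1.5 − 0.369)/18 = 0.0628 mA, and β·I_B = 6.28 mA > I_C, confirming saturation.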